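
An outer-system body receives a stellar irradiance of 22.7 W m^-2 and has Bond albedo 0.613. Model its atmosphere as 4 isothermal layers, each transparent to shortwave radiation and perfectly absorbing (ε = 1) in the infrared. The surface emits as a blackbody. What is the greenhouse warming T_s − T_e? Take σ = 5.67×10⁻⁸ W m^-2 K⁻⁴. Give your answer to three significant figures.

Top-of-atmosphere balance: σT_e⁴ = S(1−α)/4 = 2.196 W m^-2 → T_e = 78.89 K.
T_s = (N+1)^(1/4)·T_e = 118.0 K.
So the greenhouse effect raises the surface by 118.0 − 78.89 = 39.08 K.

39.1 K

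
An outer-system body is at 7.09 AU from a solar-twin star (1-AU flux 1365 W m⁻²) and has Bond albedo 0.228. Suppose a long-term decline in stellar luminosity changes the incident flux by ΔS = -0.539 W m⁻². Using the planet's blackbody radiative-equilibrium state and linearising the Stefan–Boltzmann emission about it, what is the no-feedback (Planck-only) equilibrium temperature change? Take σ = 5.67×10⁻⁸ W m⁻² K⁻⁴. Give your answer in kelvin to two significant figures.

By the inverse-square law, S = 1365/7.09² = 27.15 W m⁻².
Unperturbed T_e = [27.15·(1−0.228)/(4σ)]^¼ = 98.05 K.
Only a fraction (1−α) is absorbed and it's spread over 4πR², so ΔF = (1−α)ΔS/4 = -0.1040 W m⁻².
The Planck feedback parameter is 4σT_e³ = 0.2138 W m⁻²/K.
Hence the no-feedback warming is ΔF/(4σT_e³) = -0.487 K.

-0.49 K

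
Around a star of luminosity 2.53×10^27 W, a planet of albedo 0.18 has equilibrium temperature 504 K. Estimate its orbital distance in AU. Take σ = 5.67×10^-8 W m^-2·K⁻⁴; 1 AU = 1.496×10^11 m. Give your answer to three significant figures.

0.710 AU

Energy balance gives S = 4σT⁴/(1−α) = 17850 W m^-2.
From L = 4πd²S, d = √(2.53×10^27/(4π·17850)) = 1.062×10^11 m = 0.7100 AU.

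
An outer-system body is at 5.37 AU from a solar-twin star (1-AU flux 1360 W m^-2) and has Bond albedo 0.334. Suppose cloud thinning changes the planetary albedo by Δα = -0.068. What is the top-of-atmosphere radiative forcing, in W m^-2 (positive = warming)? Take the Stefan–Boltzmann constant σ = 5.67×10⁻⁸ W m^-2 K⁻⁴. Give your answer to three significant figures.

0.802 W m^-2

Irradiance scales as 1/d², so S = 1360 W m^-2 × (1/5.37)² = 47.16 W m^-2.
ΔF = −(S/4)Δα = −(47.16/4)×(-0.068) = 0.8018 W m^-2.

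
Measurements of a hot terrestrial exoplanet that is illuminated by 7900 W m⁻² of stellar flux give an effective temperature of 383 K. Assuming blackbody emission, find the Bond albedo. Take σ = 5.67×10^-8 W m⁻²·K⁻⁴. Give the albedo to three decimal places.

From σT⁴ = S(1−α)/4 we invert for α: 1−α = 4σT⁴/S.
4σT⁴ = 4·5.67×10⁻⁸·(383)⁴ = 4880 W m⁻².
Hence α = 1 − 4880/7900 = 0.3823.

0.382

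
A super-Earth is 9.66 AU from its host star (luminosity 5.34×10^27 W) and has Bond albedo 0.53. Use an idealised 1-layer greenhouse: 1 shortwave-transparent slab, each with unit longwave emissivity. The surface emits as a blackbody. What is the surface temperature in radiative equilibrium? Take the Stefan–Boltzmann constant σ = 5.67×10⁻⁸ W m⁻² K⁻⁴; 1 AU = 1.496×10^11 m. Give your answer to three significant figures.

170 K

d = 9.66 × 1.496×10^11 m = 1.445×10^12 m.
S = L/(4πd²) = 203.5 W m⁻².
The effective emission temperature is T_e = [S(1−α)/(4σ)]^¼ = 143.3 K.
Layer-by-layer balance gives σT_s⁴ = (N+1)σT_e⁴, so T_s = 2^¼·143.3 = 170.4 K.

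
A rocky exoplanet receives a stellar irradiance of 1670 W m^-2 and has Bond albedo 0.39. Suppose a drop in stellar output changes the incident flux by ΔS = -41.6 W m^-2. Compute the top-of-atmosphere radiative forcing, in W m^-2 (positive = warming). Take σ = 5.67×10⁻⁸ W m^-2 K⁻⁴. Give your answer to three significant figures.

TOA radiative forcing: ΔF = (1−α)ΔS/4 = 0.61·(-41.6)/4 = -6.344 W m^-2.

-6.34 W m^-2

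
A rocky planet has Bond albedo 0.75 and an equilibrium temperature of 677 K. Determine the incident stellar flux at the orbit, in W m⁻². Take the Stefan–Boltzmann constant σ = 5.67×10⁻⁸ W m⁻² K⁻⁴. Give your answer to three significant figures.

From S(1−α)/4 = σT⁴: S = 4σT⁴/(1−α).
The emitted flux is σT⁴ = 11910 W m⁻².
So S = 4×11910/(1−0.75) = 1.906×10^5 W m⁻².

1.91×10^5 W m⁻²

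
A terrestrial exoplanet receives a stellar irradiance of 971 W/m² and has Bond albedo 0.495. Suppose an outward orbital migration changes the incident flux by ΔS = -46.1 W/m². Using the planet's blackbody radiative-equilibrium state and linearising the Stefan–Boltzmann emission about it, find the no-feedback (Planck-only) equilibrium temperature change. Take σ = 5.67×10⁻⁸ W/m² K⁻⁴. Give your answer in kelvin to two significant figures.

Unperturbed T_e = [971.0·(1−0.495)/(4σ)]^¼ = 215.6 K.
TOA radiative forcing: ΔF = (1−α)ΔS/4 = 0.505·(-46.1)/4 = -5.820 W/m².
Linearising σT⁴ gives d(σT⁴)/dT = 4σT_e³ = 2.274 W/m² per K.
Hence the no-feedback warming is ΔF/(4σT_e³) = -2.56 K.

-2.6 K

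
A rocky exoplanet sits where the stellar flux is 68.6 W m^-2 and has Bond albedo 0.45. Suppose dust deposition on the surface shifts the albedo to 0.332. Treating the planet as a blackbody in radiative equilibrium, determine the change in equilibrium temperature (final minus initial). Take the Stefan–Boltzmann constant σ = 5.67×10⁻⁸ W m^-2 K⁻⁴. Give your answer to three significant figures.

With α = 0.45, T₁ = 113.6 K.
With α = 0.332, T₂ = 119.2 K.
ΔT = T₂ − T₁ = 5.655 K.

5.65 K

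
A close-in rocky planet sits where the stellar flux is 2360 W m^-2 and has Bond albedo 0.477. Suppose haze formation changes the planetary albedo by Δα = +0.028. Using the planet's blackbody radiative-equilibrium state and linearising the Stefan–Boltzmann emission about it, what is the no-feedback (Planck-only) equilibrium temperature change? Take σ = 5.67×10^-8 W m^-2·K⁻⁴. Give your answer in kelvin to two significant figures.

The baseline emission temperature is T_e = 271.6 K.
ΔF = −(S/4)Δα = −(2360/4)×(+0.028) = -16.52 W m^-2.
Linearising σT⁴ gives d(σT⁴)/dT = 4σT_e³ = 4.544 W m^-2 per K.
Hence the no-feedback warming is ΔF/(4σT_e³) = -3.64 K.

-3.6 K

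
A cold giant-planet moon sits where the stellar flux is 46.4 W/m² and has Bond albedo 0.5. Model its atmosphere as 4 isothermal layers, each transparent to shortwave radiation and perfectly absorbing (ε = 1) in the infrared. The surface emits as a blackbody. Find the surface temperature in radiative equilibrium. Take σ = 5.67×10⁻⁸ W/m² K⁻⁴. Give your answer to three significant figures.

OLR = S(1−α)/4 = 5.800 W/m²; the top layer radiates at T_e = 100.6 K.
For an N-layer opaque stack, T_s⁴ = (N+1)T_e⁴, hence T_s = (5)^(1/4)×100.6 K = 150.4 K.

150 kelvin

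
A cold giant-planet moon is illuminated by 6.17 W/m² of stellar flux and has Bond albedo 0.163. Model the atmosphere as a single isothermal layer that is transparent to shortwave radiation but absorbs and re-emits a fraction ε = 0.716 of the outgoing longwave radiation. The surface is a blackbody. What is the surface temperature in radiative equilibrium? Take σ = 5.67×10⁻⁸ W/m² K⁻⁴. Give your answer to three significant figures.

77.2 K

At the top of the atmosphere, σT_e⁴ = S(1−α)/4 = 1.291 W/m², giving T_e = 69.08 K.
Surface balance with a leaky layer gives σT_s⁴ = σT_e⁴·2/(2−ε), so T_s = T_e·[2/(2−0.716)]^(1/4) = 77.17 K.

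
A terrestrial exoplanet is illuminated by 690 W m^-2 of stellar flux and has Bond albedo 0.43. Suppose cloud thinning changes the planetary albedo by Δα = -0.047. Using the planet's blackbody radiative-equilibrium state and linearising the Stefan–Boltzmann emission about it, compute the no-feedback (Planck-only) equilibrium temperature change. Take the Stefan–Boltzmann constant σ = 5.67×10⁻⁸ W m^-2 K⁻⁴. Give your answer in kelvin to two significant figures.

4.2 K

Unperturbed T_e = [690.0·(1−0.43)/(4σ)]^¼ = 204.1 K.
The change in absorbed flux is Δ[S(1−α)/4] = −SΔα/4 = 8.107 W m^-2.
The Planck feedback parameter is 4σT_e³ = 1.927 W m^-2/K.
So ΔT₀ = 8.107/1.927 = 4.21 K.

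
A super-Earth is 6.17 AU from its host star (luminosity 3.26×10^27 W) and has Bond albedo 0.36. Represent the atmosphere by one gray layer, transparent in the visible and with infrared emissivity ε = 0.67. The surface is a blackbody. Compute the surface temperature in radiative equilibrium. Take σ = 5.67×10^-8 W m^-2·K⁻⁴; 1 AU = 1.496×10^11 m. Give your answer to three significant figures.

Orbital distance: d = 6.17 AU = 9.230×10^11 m.
S = L/(4πd²) = 304.5 W m^-2.
The planet radiates to space at T_e = [S(1−α)/(4σ)]^(1/4) = 171.2 K.
The surface balance (absorbed SW + ε·downward IR = σT_s⁴) with T_a⁴ = T_s⁴/2 reduces to T_s = T_e·[2/(2−ε)]^¼ = 189.6 K.

190 K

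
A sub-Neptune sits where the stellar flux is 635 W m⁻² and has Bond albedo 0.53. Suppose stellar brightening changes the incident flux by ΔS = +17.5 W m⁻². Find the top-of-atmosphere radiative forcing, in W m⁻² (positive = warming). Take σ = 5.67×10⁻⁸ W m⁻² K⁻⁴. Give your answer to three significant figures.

2.06 W m⁻²

TOA radiative forcing: ΔF = (1−α)ΔS/4 = 0.47·(+17.5)/4 = 2.056 W m⁻².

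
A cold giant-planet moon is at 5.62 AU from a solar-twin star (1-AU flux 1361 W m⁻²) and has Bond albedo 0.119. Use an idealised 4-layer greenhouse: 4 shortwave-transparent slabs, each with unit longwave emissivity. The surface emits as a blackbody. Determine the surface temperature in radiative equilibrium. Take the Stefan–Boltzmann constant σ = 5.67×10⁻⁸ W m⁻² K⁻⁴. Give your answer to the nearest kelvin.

Flux at the orbit: S = 1361/(5.62)² = 43.09 W m⁻².
OLR = S(1−α)/4 = 9.491 W m⁻²; the top layer radiates at T_e = 113.7 K.
For an N-layer opaque stack, T_s⁴ = (N+1)T_e⁴, hence T_s = (5)^(1/4)×113.7 K = 170.1 K.

170 kelvin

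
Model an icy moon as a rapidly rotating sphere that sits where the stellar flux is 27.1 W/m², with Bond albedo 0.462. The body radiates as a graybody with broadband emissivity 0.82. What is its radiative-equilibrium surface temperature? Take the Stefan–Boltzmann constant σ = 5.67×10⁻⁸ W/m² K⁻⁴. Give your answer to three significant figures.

Absorbed flux (global mean): S(1−α)/4 = 27.10·0.538/4 = 3.645 W/m².
Equating to εσT⁴ with ε = 0.82: T = (3.645/0.82σ)^(1/4) = 94.10 K.

94.1 K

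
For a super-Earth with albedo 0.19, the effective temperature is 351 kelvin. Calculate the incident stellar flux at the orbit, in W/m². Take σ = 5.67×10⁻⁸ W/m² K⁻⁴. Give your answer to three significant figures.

Invert the energy balance for S: S = 4σT⁴/(1−α).
The emitted flux is σT⁴ = 860.6 W/m².
S = 4·860.6/0.81 = 4250 W/m².

4250 W/m²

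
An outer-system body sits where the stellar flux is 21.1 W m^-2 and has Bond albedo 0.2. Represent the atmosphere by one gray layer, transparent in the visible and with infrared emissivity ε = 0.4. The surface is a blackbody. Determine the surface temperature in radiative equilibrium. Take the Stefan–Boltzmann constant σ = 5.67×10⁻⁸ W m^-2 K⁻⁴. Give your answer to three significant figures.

98.2 K

Effective emission temperature (TOA balance): σT_e⁴ = S(1−α)/4 = 4.220 W m^-2 → T_e = 92.88 K.
The surface balance (absorbed SW + ε·downward IR = σT_s⁴) with T_a⁴ = T_s⁴/2 reduces to T_s = T_e·[2/(2−ε)]^¼ = 98.21 K.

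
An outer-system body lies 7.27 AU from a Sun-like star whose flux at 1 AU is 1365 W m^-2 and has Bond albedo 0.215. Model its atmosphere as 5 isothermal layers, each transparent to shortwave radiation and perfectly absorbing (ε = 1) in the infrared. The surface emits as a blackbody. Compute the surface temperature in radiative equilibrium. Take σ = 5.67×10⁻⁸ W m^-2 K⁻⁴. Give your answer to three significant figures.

Irradiance scales as 1/d², so S = 1365 W m^-2 × (1/7.27)² = 25.83 W m^-2.
The effective emission temperature is T_e = [S(1−α)/(4σ)]^¼ = 97.23 K.
With N = 5 opaque layers, T_s = (N+1)^(1/4)·T_e = 6^(1/4)·97.23 = 152.2 K.

152 K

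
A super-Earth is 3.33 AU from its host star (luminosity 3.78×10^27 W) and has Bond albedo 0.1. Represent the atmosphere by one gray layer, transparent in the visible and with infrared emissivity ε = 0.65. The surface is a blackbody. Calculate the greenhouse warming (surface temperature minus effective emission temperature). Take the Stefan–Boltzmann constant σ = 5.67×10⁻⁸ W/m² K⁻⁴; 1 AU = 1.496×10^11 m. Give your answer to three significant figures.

27.2 K

Orbital distance: d = 3.33 AU = 4.982×10^11 m.
Spreading L over a sphere of radius d: S = 3.78×10^27/(4π·4.98×10^11²) = 1212 W/m².
At the top of the atmosphere, σT_e⁴ = S(1−α)/4 = 272.7 W/m², giving T_e = 263.3 K.
The surface balance (absorbed SW + ε·downward IR = σT_s⁴) with T_a⁴ = T_s⁴/2 reduces to T_s = T_e·[2/(2−ε)]^¼ = 290.5 K.
Greenhouse warming: T_s − T_e = 27.19 K.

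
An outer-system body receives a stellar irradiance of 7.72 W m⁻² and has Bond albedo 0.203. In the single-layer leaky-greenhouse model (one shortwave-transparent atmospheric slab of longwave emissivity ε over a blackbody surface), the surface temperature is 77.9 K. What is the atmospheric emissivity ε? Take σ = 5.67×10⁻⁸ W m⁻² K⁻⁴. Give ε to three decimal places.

First, T_e = [7.720·(1−0.203)/(4σ)]^(1/4) = 72.17 K.
T_s⁴ = T_e⁴·2/(2−ε) → ε = 2 − 2(T_e/T_s)⁴ = 2 − 2·(72.17/77.9)⁴ = 0.5266.

0.527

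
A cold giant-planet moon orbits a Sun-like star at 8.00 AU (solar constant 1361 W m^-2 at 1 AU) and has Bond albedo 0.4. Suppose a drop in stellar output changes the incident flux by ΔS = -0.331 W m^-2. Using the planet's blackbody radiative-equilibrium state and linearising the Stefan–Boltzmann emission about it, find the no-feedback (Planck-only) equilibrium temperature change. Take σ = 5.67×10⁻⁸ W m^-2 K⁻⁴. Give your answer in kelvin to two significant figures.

By the inverse-square law, S = 1361/8.00² = 21.27 W m^-2.
Unperturbed T_e = [21.27·(1−0.4)/(4σ)]^¼ = 86.61 K.
Only a fraction (1−α) is absorbed and it's spread over 4πR², so ΔF = (1−α)ΔS/4 = -0.04965 W m^-2.
Planck response: λ_P = 4σT_e³ = 4·5.67×10⁻⁸·(86.61)³ = 0.1473 W m^-2/K.
Hence the no-feedback warming is ΔF/(4σT_e³) = -0.337 K.

-0.34 K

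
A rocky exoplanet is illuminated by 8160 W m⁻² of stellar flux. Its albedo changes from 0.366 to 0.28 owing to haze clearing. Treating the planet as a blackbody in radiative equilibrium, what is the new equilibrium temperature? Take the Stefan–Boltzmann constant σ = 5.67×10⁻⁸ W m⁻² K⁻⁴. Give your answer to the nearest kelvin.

401 K

With the new albedo, S(1−α₂)/4 = 1469 W m⁻², so T₂ = 401.2 K.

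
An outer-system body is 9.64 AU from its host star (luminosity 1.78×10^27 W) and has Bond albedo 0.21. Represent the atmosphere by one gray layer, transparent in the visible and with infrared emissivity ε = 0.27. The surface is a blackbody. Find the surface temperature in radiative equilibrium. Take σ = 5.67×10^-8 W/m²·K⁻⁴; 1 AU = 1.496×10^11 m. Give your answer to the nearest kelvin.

Orbital distance: d = 9.64 AU = 1.442×10^12 m.
Flux at the orbit: S = L/(4πd²) = 1.78×10^27/(4π·(1.44×10^12)²) = 68.11 W/m².
The planet radiates to space at T_e = [S(1−α)/(4σ)]^(1/4) = 124.1 K.
Surface balance with a leaky layer gives σT_s⁴ = σT_e⁴·2/(2−ε), so T_s = T_e·[2/(2−0.27)]^(1/4) = 128.7 K.

129 K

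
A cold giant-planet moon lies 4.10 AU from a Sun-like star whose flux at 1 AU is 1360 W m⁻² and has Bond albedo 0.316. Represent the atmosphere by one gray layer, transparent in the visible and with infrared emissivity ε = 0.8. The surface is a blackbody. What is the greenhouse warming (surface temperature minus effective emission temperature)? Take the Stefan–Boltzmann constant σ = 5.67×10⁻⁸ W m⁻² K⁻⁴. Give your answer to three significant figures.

17.0 kelvin

By the inverse-square law, S = 1360/4.10² = 80.90 W m⁻².
Effective emission temperature (TOA balance): σT_e⁴ = S(1−α)/4 = 13.83 W m⁻² → T_e = 125.0 K.
The surface balance (absorbed SW + ε·downward IR = σT_s⁴) with T_a⁴ = T_s⁴/2 reduces to T_s = T_e·[2/(2−ε)]^¼ = 142.0 K.
Greenhouse warming: T_s − T_e = 17.02 K.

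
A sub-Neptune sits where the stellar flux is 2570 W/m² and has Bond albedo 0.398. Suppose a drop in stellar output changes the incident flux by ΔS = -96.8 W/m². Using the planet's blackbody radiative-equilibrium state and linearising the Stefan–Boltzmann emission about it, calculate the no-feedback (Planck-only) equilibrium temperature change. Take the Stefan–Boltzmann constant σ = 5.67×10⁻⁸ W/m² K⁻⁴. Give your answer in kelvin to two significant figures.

-2.7 kelvin

Unperturbed T_e = [2570·(1−0.398)/(4σ)]^¼ = 287.4 K.
Only a fraction (1−α) is absorbed and it's spread over 4πR², so ΔF = (1−α)ΔS/4 = -14.57 W/m².
Linearising σT⁴ gives d(σT⁴)/dT = 4σT_e³ = 5.383 W/m² per K.
ΔT₀ = ΔF/λ_P = -14.57/5.383 = -2.71 K.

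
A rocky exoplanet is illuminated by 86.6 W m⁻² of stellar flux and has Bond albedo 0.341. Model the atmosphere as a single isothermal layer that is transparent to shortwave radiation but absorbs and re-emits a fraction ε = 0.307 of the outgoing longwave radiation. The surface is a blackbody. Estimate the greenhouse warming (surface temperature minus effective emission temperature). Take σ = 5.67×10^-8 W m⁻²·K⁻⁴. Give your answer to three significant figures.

5.36 kelvin

At the top of the atmosphere, σT_e⁴ = S(1−α)/4 = 14.27 W m⁻², giving T_e = 125.9 K.
Surface balance with a leaky layer gives σT_s⁴ = σT_e⁴·2/(2−ε), so T_s = T_e·[2/(2−0.307)]^(1/4) = 131.3 K.
The atmosphere warms the surface by 5.358 K.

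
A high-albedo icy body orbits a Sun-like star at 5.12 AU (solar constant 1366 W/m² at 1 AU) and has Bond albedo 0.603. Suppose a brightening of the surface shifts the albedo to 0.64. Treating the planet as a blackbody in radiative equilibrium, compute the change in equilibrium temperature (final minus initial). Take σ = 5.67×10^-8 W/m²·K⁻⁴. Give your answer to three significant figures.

By the inverse-square law, S = 1366/5.12² = 52.11 W/m².
With α = 0.603, T₁ = 97.73 K.
Final:   T₂ = [S(1−0.64)/(4σ)]^(1/4) = 95.37 K.
Change: 95.37 − 97.73 = -2.361 K.

-2.36 K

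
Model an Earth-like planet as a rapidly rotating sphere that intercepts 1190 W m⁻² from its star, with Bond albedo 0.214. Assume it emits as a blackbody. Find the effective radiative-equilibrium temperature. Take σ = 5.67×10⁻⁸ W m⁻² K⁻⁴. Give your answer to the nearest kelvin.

253 K

The planet absorbs (1−α)S over its disc πR² and re-emits over 4πR², so the mean absorbed flux is (1−0.214)·1190/4 = 233.8 W m⁻².
Set σT⁴ = 233.8 → T = (233.8/σ)^(1/4) = 253.4 K.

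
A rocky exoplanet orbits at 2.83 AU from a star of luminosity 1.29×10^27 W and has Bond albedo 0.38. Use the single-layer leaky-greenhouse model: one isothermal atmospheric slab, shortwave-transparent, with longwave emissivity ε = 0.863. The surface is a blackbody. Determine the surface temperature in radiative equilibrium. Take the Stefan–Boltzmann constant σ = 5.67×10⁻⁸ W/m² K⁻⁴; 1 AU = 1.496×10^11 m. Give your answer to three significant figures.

Orbital distance: d = 2.83 AU = 4.234×10^11 m.
Flux at the orbit: S = L/(4πd²) = 1.29×10^27/(4π·(4.23×10^11)²) = 572.7 W/m².
The planet radiates to space at T_e = [S(1−α)/(4σ)]^(1/4) = 198.9 K.
Surface balance with a leaky layer gives σT_s⁴ = σT_e⁴·2/(2−ε), so T_s = T_e·[2/(2−0.863)]^(1/4) = 229.1 K.

229 kelvin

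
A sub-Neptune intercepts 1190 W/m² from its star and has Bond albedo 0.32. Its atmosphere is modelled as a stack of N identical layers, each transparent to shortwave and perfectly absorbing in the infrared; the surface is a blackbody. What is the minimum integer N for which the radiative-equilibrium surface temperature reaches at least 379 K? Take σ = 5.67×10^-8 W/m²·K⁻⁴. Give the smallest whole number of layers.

OLR = S(1−α)/4 = 202.3 W/m²; the top layer radiates at T_e = 244.4 K.
T_s = (N+1)^(1/4)·T_e ≥ 379 K requires N+1 ≥ (T_s/T_e)⁴ = (379/244.4)⁴ = 5.783.
Rounding up, N = 5.

5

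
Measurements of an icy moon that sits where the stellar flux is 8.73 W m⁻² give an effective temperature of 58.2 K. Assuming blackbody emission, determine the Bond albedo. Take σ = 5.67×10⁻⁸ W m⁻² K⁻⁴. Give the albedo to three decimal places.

0.702

Energy balance: S(1−α)/4 = σT⁴, so 1−α = 4σT⁴/S.
4σT⁴ = 4·5.67×10⁻⁸·(58.2)⁴ = 2.602 W m⁻².
1−α = 2.602/8.730 = 0.2981, so α = 0.7019.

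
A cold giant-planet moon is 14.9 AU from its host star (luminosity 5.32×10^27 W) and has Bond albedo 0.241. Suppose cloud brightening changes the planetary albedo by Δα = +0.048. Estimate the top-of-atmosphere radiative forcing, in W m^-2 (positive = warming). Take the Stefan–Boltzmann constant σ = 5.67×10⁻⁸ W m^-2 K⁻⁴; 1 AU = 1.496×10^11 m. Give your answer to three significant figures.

-1.02 W m^-2

d = 14.9 × 1.496×10^11 m = 2.229×10^12 m.
S = L/(4πd²) = 85.21 W m^-2.
ΔF = −(S/4)Δα = −(85.21/4)×(+0.048) = -1.022 W m^-2.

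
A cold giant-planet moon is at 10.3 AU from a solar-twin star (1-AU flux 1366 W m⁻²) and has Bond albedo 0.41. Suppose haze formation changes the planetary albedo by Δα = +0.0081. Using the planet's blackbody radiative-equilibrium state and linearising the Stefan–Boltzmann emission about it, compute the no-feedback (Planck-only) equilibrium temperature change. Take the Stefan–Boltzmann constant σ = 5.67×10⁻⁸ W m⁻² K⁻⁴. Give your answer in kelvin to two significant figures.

By the inverse-square law, S = 1366/10.3² = 12.88 W m⁻².
The baseline emission temperature is T_e = 76.08 K.
The change in absorbed flux is Δ[S(1−α)/4] = −SΔα/4 = -0.02607 W m⁻².
Planck response: λ_P = 4σT_e³ = 4·5.67×10⁻⁸·(76.08)³ = 0.09986 W m⁻²/K.
ΔT₀ = ΔF/λ_P = -0.02607/0.09986 = -0.261 K.

-0.26 kelvin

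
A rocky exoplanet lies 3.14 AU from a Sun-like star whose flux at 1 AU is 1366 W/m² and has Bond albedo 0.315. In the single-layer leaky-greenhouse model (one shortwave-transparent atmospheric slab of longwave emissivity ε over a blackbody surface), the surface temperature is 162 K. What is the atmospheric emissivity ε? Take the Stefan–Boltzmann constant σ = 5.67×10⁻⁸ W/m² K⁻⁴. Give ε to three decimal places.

0.785

Flux at the orbit: S = 1366/(3.14)² = 138.5 W/m².
Effective temperature: T_e = [S(1−α)/(4σ)]^(1/4) = 143.0 K.
Inverting T_s⁴ = 2T_e⁴/(2−ε): (T_e/T_s)⁴ = 0.6075, so ε = 2(1 − 0.6075) = 0.7849.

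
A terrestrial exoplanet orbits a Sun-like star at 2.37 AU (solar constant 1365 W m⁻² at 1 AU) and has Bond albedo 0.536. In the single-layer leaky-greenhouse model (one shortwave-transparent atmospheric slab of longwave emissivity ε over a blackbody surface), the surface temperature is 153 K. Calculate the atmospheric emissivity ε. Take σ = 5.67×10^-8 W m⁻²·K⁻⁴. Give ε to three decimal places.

Flux at the orbit: S = 1365/(2.37)² = 243.0 W m⁻².
TOA balance gives T_e = 149.3 K.
Inverting T_s⁴ = 2T_e⁴/(2−ε): (T_e/T_s)⁴ = 0.9073, so ε = 2(1 − 0.9073) = 0.1854.

0.185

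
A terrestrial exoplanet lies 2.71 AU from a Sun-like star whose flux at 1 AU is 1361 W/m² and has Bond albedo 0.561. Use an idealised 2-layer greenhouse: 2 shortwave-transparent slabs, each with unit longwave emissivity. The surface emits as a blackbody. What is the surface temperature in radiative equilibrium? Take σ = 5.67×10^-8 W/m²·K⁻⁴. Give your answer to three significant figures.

Irradiance scales as 1/d², so S = 1361 W/m² × (1/2.71)² = 185.3 W/m².
Top-of-atmosphere balance: σT_e⁴ = S(1−α)/4 = 20.34 W/m² → T_e = 137.6 K.
Layer-by-layer balance gives σT_s⁴ = (N+1)σT_e⁴, so T_s = 3^¼·137.6 = 181.1 K.

181 kelvin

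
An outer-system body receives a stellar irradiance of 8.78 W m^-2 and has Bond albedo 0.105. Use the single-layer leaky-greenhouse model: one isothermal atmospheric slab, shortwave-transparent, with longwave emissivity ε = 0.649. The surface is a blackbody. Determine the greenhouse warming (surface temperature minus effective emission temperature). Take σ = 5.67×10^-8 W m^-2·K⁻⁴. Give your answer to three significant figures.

At the top of the atmosphere, σT_e⁴ = S(1−α)/4 = 1.965 W m^-2, giving T_e = 76.72 K.
For a single slab of emissivity ε, T_s⁴ = 2T_e⁴/(2−ε); thus T_s = 76.72·(1.48)^(1/4) = 84.63 K.
T_s − T_e = 84.63 − 76.72 = 7.906 K.

7.91 K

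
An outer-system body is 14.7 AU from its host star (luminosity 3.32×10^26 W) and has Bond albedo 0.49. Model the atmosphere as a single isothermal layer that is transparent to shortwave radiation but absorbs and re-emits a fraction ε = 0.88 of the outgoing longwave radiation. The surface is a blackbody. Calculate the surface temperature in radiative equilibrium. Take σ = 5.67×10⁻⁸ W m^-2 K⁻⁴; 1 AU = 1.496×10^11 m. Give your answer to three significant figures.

Orbital distance: d = 14.7 AU = 2.199×10^12 m.
Flux at the orbit: S = L/(4πd²) = 3.32×10^26/(4π·(2.20×10^12)²) = 5.463 W m^-2.
Effective emission temperature (TOA balance): σT_e⁴ = S(1−α)/4 = 0.6965 W m^-2 → T_e = 59.20 K.
For a single slab of emissivity ε, T_s⁴ = 2T_e⁴/(2−ε); thus T_s = 59.20·(1.786)^(1/4) = 68.44 K.

68.4 kelvin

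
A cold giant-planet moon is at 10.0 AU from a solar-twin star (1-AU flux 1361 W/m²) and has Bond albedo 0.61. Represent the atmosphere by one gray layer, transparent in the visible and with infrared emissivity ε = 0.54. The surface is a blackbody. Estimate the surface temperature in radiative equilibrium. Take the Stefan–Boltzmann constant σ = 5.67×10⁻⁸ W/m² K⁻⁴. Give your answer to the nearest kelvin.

Flux at the orbit: S = 1361/(10.0)² = 13.61 W/m².
The planet radiates to space at T_e = [S(1−α)/(4σ)]^(1/4) = 69.55 K.
The surface balance (absorbed SW + ε·downward IR = σT_s⁴) with T_a⁴ = T_s⁴/2 reduces to T_s = T_e·[2/(2−ε)]^¼ = 75.25 K.

75 K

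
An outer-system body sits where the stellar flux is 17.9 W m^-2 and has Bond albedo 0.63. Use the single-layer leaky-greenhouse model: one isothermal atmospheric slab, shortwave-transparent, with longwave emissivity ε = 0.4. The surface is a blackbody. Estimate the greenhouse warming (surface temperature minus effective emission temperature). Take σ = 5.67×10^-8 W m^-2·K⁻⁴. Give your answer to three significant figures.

The planet radiates to space at T_e = [S(1−α)/(4σ)]^(1/4) = 73.51 K.
Surface balance with a leaky layer gives σT_s⁴ = σT_e⁴·2/(2−ε), so T_s = T_e·[2/(2−0.4)]^(1/4) = 77.73 K.
T_s − T_e = 77.73 − 73.51 = 4.217 K.

4.22 K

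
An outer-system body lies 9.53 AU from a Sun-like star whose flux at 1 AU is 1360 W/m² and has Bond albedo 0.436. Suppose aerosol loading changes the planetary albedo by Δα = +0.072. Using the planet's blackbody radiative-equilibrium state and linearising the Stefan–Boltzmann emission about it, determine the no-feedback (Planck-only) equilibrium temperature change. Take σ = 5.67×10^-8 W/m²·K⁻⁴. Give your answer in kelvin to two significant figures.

Irradiance scales as 1/d², so S = 1360 W/m² × (1/9.53)² = 14.97 W/m².
Unperturbed T_e = [14.97·(1−0.436)/(4σ)]^¼ = 78.12 K.
The change in absorbed flux is Δ[S(1−α)/4] = −SΔα/4 = -0.2695 W/m².
Linearising σT⁴ gives d(σT⁴)/dT = 4σT_e³ = 0.1081 W/m² per K.
ΔT₀ = ΔF/λ_P = -0.2695/0.1081 = -2.49 K.

-2.5 kelvin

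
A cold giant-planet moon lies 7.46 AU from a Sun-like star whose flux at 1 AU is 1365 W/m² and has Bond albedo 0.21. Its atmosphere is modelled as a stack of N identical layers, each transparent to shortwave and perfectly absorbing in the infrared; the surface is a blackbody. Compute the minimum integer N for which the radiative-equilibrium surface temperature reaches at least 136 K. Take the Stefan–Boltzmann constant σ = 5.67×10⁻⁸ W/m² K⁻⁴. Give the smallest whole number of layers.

Irradiance scales as 1/d², so S = 1365 W/m² × (1/7.46)² = 24.53 W/m².
The effective emission temperature is T_e = [S(1−α)/(4σ)]^¼ = 96.14 K.
Need (N+1)T_e⁴ ≥ T_s⁴, i.e. N+1 ≥ (136/96.14)⁴ = 4.004.
So N ≥ 3.004; the smallest integer is N = 4.

4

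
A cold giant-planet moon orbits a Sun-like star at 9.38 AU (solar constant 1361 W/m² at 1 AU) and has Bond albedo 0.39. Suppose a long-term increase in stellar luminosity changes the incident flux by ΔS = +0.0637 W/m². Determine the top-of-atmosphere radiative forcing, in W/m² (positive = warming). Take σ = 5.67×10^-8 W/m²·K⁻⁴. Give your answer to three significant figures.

0.00971 W/m²

By the inverse-square law, S = 1361/9.38² = 15.47 W/m².
Only a fraction (1−α) is absorbed and it's spread over 4πR², so ΔF = (1−α)ΔS/4 = 0.009714 W/m².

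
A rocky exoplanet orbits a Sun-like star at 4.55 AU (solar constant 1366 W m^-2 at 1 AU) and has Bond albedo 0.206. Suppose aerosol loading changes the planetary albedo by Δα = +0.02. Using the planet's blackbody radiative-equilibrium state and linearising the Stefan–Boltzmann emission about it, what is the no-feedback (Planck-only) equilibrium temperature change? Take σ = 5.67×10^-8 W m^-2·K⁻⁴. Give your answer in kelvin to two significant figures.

-0.78 K

Flux at the orbit: S = 1366/(4.55)² = 65.98 W m^-2.
Reference equilibrium: T_e = [S(1−α)/(4σ)]^(1/4) = 123.3 K.
The change in absorbed flux is Δ[S(1−α)/4] = −SΔα/4 = -0.3299 W m^-2.
Linearising σT⁴ gives d(σT⁴)/dT = 4σT_e³ = 0.4250 W m^-2 per K.
Hence the no-feedback warming is ΔF/(4σT_e³) = -0.776 K.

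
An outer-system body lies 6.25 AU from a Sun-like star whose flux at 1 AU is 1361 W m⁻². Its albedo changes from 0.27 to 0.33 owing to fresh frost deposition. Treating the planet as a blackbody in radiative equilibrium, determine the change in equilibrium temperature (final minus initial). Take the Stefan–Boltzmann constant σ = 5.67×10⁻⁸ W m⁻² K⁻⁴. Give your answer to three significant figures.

Irradiance scales as 1/d², so S = 1361 W m⁻² × (1/6.25)² = 34.84 W m⁻².
Initial: T₁ = [S(1−0.27)/(4σ)]^(1/4) = 102.9 K.
After:  T₂ = [34.84·0.67/(4σ)]^(1/4) = 100.7 K.
ΔT = T₂ − T₁ = -2.183 K.

-2.18 K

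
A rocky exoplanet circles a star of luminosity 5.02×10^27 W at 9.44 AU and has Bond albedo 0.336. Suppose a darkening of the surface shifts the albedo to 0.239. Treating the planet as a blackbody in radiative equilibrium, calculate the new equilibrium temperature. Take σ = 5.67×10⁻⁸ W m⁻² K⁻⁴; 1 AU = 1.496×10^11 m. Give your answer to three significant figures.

Orbital distance: d = 9.44 AU = 1.412×10^12 m.
Spreading L over a sphere of radius d: S = 5.02×10^27/(4π·1.41×10^12²) = 200.3 W m⁻².
T₂ = [S(1−α₂)/(4σ)]^(1/4) = [200.3·0.761/(4σ)]^(1/4) = 161.0 K.

161 K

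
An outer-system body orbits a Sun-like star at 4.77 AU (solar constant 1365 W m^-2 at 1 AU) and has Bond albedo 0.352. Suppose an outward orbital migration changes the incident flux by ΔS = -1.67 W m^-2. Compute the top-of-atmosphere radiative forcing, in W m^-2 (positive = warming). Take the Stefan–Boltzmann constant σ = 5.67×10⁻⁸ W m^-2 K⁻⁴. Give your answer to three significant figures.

-0.271 W m^-2

Irradiance scales as 1/d², so S = 1365 W m^-2 × (1/4.77)² = 59.99 W m^-2.
Only a fraction (1−α) is absorbed and it's spread over 4πR², so ΔF = (1−α)ΔS/4 = -0.2705 W m^-2.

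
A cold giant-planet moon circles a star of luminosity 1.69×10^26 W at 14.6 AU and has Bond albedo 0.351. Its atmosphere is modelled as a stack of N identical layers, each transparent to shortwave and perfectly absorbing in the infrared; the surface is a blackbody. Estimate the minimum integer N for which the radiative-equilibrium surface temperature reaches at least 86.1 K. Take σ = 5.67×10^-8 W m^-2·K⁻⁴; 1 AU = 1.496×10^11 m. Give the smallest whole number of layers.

6

d = 14.6 × 1.496×10^11 m = 2.184×10^12 m.
Flux at the orbit: S = L/(4πd²) = 1.69×10^26/(4π·(2.18×10^12)²) = 2.819 W m^-2.
Top-of-atmosphere balance: σT_e⁴ = S(1−α)/4 = 0.4574 W m^-2 → T_e = 53.29 K.
Since T_s⁴ = (N+1)T_e⁴, we need N ≥ (T_s/T_e)⁴ − 1 = 5.812.
So N ≥ 5.812; the smallest integer is N = 6.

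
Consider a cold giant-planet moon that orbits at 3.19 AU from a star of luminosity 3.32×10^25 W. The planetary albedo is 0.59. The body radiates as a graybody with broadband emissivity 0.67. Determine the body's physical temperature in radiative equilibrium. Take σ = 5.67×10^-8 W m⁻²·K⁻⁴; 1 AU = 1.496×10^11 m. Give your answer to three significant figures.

d = 3.19 × 1.496×10^11 m = 4.772×10^11 m.
Spreading L over a sphere of radius d: S = 3.32×10^25/(4π·4.77×10^11²) = 11.60 W m⁻².
Absorbed flux (global mean): S(1−α)/4 = 11.60·0.41/4 = 1.189 W m⁻².
Equating to εσT⁴ with ε = 0.67: T = (1.189/0.67σ)^(1/4) = 74.80 K.

74.8 K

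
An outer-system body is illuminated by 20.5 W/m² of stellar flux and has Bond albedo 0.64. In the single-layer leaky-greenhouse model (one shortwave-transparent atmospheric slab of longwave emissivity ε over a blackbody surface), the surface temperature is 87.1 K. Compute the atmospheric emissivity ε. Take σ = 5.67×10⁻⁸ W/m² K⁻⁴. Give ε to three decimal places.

0.869

TOA balance gives T_e = 75.53 K.
Inverting T_s⁴ = 2T_e⁴/(2−ε): (T_e/T_s)⁴ = 0.5654, so ε = 2(1 − 0.5654) = 0.8692.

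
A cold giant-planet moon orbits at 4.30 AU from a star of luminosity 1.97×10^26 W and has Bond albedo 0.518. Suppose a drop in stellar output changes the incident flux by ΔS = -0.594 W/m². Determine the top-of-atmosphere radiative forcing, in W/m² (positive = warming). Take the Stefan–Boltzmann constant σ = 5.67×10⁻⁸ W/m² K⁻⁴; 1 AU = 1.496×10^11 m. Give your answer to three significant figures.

-0.0716 W/m²

d = 4.30 × 1.496×10^11 m = 6.433×10^11 m.
Spreading L over a sphere of radius d: S = 1.97×10^26/(4π·6.43×10^11²) = 37.88 W/m².
TOA radiative forcing: ΔF = (1−α)ΔS/4 = 0.482·(-0.594)/4 = -0.07158 W/m².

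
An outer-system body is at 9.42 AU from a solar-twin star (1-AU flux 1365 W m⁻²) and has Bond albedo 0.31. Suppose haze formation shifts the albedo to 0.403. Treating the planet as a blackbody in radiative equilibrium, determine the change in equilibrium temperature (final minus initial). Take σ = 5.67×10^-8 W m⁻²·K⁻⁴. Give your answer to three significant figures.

-2.94 kelvin

Flux at the orbit: S = 1365/(9.42)² = 15.38 W m⁻².
With α = 0.31, T₁ = 82.71 K.
After:  T₂ = [15.38·0.597/(4σ)]^(1/4) = 79.77 K.
Change: 79.77 − 82.71 = -2.940 K.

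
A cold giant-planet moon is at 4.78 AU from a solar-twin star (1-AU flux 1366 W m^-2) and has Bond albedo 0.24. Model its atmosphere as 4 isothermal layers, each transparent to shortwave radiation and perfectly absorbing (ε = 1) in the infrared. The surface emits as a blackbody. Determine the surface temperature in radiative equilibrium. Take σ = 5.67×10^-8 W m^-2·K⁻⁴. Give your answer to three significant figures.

178 K

Flux at the orbit: S = 1366/(4.78)² = 59.79 W m^-2.
The effective emission temperature is T_e = [S(1−α)/(4σ)]^¼ = 119.0 K.
With N = 4 opaque layers, T_s = (N+1)^(1/4)·T_e = 5^(1/4)·119.0 = 177.9 K.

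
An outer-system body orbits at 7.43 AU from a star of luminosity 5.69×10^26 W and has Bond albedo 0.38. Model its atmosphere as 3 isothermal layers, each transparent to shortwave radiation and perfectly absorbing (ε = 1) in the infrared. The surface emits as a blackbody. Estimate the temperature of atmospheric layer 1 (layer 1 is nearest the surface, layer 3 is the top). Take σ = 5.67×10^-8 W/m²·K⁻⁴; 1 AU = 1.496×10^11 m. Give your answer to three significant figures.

132 K

d = 7.43 × 1.496×10^11 m = 1.112×10^12 m.
S = L/(4πd²) = 36.65 W/m².
The effective emission temperature is T_e = [S(1−α)/(4σ)]^¼ = 100.0 K.
In the N-layer model, layer k (counted from the surface) has T_k = (N+1−k)^(1/4)·T_e.
With k = 1: T_1 = (3+1−1)^¼·100.0 K = 131.7 K.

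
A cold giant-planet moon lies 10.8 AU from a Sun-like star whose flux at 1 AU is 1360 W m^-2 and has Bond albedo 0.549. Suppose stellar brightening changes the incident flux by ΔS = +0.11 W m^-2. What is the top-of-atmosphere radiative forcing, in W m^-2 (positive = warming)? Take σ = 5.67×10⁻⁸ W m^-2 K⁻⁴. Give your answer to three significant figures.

0.0124 W m^-2

Flux at the orbit: S = 1360/(10.8)² = 11.66 W m^-2.
TOA radiative forcing: ΔF = (1−α)ΔS/4 = 0.451·(+0.11)/4 = 0.01240 W m^-2.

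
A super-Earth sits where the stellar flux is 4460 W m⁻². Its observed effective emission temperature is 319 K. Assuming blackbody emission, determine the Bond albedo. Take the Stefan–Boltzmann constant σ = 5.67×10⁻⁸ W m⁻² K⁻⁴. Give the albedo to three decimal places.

Energy balance: S(1−α)/4 = σT⁴, so 1−α = 4σT⁴/S.
σT⁴ = 587.1 W m⁻², so 4σT⁴ = 2349 W m⁻².
1−α = 2349/4460 = 0.5266, so α = 0.4734.

0.473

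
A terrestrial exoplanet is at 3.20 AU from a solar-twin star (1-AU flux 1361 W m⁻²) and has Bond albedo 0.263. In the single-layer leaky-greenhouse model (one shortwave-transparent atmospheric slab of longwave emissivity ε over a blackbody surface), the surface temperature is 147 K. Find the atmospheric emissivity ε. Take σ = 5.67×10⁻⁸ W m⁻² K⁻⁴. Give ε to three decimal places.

0.150

Flux at the orbit: S = 1361/(3.20)² = 132.9 W m⁻².
Effective temperature: T_e = [S(1−α)/(4σ)]^(1/4) = 144.2 K.
T_s⁴ = T_e⁴·2/(2−ε) → ε = 2 − 2(T_e/T_s)⁴ = 2 − 2·(144.2/147)⁴ = 0.1501.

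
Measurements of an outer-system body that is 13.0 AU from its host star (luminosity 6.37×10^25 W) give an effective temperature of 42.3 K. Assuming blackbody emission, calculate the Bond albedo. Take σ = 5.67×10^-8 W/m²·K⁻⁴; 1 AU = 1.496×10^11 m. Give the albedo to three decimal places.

Orbital distance: d = 13.0 AU = 1.945×10^12 m.
Flux at the orbit: S = L/(4πd²) = 6.37×10^25/(4π·(1.94×10^12)²) = 1.340 W/m².
Energy balance: S(1−α)/4 = σT⁴, so 1−α = 4σT⁴/S.
σT⁴ = 0.1815 W/m², so 4σT⁴ = 0.7261 W/m².
Hence α = 1 − 0.7261/1.340 = 0.4582.

0.458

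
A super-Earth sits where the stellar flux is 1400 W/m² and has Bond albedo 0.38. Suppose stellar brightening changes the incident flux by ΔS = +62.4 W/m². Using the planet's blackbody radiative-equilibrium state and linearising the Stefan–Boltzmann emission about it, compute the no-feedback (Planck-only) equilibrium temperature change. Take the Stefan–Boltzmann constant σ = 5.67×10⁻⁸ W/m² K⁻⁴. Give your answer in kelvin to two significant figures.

Unperturbed T_e = [1400·(1−0.38)/(4σ)]^¼ = 248.7 K.
ΔF = Δ[S(1−α)]/4 = (1−0.38)·+62.4/4 = 9.672 W/m².
Linearising σT⁴ gives d(σT⁴)/dT = 4σT_e³ = 3.490 W/m² per K.
So ΔT₀ = 9.672/3.490 = 2.77 K.

2.8 K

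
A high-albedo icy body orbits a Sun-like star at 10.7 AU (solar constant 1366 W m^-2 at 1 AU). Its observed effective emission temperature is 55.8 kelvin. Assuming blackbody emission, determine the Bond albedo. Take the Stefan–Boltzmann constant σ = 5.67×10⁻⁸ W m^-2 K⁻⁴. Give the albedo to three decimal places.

Flux at the orbit: S = 1366/(10.7)² = 11.93 W m^-2.
Energy balance: S(1−α)/4 = σT⁴, so 1−α = 4σT⁴/S.
4σT⁴ = 4·5.67×10⁻⁸·(55.8)⁴ = 2.199 W m^-2.
1−α = 2.199/11.93 = 0.1843, so α = 0.8157.

0.816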